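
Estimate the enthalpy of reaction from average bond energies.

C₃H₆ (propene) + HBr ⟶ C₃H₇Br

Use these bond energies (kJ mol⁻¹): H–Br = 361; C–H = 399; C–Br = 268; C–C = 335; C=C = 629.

Bonds broken (reactants):
  C–C: 1 × 335 = 335
  C–H: 6 × 399 = 2394
  C=C: 1 × 629 = 629
  H–Br: 1 × 361 = 361
  Σ(broken) = 3719 kJ
Bonds formed (products):
  C–Br: 1 × 268 = 268
  C–C: 2 × 335 = 670
  C–H: 7 × 399 = 2793
  Σ(formed) = 3731 kJ
ΔH = Σ(broken) − Σ(formed) = 3719 − 3731 = −12 kJ

ΔH ≈ −12 kJ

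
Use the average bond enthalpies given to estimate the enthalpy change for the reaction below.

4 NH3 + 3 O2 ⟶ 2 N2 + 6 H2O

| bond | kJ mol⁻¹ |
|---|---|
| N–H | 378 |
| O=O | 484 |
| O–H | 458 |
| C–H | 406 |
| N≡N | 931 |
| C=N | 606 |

Bonds broken (reactants):
  N–H: 12 × 378 = 4536
  O=O: 3 × 484 = 1452
  Σ(broken) = 5988 kJ
Bonds formed (products):
  N≡N: 2 × 931 = 1862
  O–H: 12 × 458 = 5496
  Σ(formed) = 7358 kJ
ΔH = Σ(broken) − Σ(formed) = 5988 − 7358 = −1370 kJ

ΔH ≈ −1370 kJ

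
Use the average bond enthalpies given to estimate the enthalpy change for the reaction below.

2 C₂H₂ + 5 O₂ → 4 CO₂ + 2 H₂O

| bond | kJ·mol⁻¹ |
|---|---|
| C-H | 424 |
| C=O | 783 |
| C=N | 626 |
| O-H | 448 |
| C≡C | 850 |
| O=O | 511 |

ΔH ≈ −2105 kJ

Bonds broken (reactants):
  C≡C: 2 × 850 = 1700
  C-H: 4 × 424 = 1696
  O=O: 5 × 511 = 2555
  Σ(broken) = 5951 kJ
Bonds formed (products):
  C=O: 8 × 783 = 6264
  O-H: 4 × 448 = 1792
  Σ(formed) = 8056 kJ
ΔH = Σ(broken) − Σ(formed) = 5951 − 8056 = −2105 kJ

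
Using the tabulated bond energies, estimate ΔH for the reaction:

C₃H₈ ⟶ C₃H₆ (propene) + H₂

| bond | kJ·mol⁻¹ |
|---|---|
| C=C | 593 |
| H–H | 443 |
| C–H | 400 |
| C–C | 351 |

Bonds broken (reactants):
  C–C: 2 × 351 = 702
  C–H: 8 × 400 = 3200
  Σ(broken) = 3902 kJ
Bonds formed (products):
  C–C: 1 × 351 = 351
  C–H: 6 × 400 = 2400
  C=C: 1 × 593 = 593
  H–H: 1 × 443 = 443
  Σ(formed) = 3787 kJ
ΔH = Σ(broken) − Σ(formed) = 3902 − 3787 = +115 kJ

ΔH ≈ +115 kJ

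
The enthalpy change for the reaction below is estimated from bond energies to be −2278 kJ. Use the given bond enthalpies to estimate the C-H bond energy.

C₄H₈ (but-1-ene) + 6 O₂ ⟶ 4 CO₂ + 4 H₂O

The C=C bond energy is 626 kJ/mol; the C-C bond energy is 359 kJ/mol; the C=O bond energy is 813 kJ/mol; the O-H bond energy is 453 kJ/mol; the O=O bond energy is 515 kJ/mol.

Let D be the C-H bond energy.
Σ(broken) = 2×359 + 8×D + 1×626 + 6×515 = 4434 + 8D
Σ(formed) = 8×813 + 8×453 = 10128
ΔH = Σ(broken) − Σ(formed) = (4434 + 8D) − (10128) = −5694 + 8D
Setting this equal to −2278 kJ gives 8D = 3416, so D = 427 kJ/mol.

D(C-H) ≈ 427 kJ/mol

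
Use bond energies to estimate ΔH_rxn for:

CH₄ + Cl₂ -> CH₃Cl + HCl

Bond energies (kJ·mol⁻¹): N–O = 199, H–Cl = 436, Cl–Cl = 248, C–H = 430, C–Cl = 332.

ΔH ≈ −90 kJ

Bonds broken (reactants):
  C–H: 4 × 430 = 1720
  Cl–Cl: 1 × 248 = 248
  Σ(broken) = 1968 kJ
Bonds formed (products):
  C–Cl: 1 × 332 = 332
  C–H: 3 × 430 = 1290
  H–Cl: 1 × 436 = 436
  Σ(formed) = 2058 kJ
ΔH = Σ(broken) − Σ(formed) = 1968 − 2058 = −90 kJ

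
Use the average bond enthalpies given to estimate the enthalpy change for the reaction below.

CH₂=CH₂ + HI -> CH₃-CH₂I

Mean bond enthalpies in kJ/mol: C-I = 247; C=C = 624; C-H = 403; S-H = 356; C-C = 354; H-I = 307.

Bonds broken (reactants):
  C-H: 4 × 403 = 1612
  C=C: 1 × 624 = 624
  H-I: 1 × 307 = 307
  Σ(broken) = 2543 kJ
Bonds formed (products):
  C-C: 1 × 354 = 354
  C-H: 5 × 403 = 2015
  C-I: 1 × 247 = 247
  Σ(formed) = 2616 kJ
ΔH = Σ(broken) − Σ(formed) = 2543 − 2616 = −73 kJ

ΔH ≈ −73 kJ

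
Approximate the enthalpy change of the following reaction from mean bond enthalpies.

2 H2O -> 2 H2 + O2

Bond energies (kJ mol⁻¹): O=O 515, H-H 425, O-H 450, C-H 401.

ΔH ≈ +435 kJ

Bonds broken (reactants):
  O-H: 4 × 450 = 1800
  Σ(broken) = 1800 kJ
Bonds formed (products):
  H-H: 2 × 425 = 850
  O=O: 1 × 515 = 515
  Σ(formed) = 1365 kJ
ΔH = Σ(broken) − Σ(formed) = 1800 − 1365 = +435 kJ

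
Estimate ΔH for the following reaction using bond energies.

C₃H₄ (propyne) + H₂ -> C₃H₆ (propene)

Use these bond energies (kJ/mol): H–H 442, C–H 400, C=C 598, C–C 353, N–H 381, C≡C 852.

Bonds broken (reactants):
  C≡C: 1 × 852 = 852
  C–C: 1 × 353 = 353
  C–H: 4 × 400 = 1600
  H–H: 1 × 442 = 442
  Σ(broken) = 3247 kJ
Bonds formed (products):
  C–C: 1 × 353 = 353
  C–H: 6 × 400 = 2400
  C=C: 1 × 598 = 598
  Σ(formed) = 3351 kJ
ΔH = Σ(broken) − Σ(formed) = 3247 − 3351 = −104 kJ

ΔH ≈ −104 kJ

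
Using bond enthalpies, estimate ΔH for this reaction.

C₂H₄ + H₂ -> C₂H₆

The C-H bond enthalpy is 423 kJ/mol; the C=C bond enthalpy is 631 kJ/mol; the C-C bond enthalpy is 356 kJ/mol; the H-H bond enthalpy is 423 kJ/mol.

Bonds broken (reactants):
  C-H: 4 × 423 = 1692
  C=C: 1 × 631 = 631
  H-H: 1 × 423 = 423
  Σ(broken) = 2746 kJ
Bonds formed (products):
  C-C: 1 × 356 = 356
  C-H: 6 × 423 = 2538
  Σ(formed) = 2894 kJ
ΔH = Σ(broken) − Σ(formed) = 2746 − 2894 = −148 kJ

ΔH ≈ −148 kJ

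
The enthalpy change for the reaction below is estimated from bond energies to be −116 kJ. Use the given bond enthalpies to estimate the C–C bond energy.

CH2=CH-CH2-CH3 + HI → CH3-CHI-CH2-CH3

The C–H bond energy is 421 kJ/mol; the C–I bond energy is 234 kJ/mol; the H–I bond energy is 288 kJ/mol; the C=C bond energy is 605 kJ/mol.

Let D be the C–C bond energy.
Σ(broken) = 2×D + 8×421 + 1×605 + 1×288 = 4261 + 2D
Σ(formed) = 3×D + 9×421 + 1×234 = 4023 + 3D
ΔH = Σ(broken) − Σ(formed) = (4261 + 2D) − (4023 + 3D) = +238 − D
Setting this equal to −116 kJ gives D = 354 kJ/mol.

D(C–C) ≈ 354 kJ/mol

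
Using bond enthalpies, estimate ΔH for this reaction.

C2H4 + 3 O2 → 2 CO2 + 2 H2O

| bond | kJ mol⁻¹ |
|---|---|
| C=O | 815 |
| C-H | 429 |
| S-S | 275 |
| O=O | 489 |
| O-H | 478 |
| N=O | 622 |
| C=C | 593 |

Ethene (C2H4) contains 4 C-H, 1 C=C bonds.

Bonds broken (reactants):
  C-H: 4 × 429 = 1716
  C=C: 1 × 593 = 593
  O=O: 3 × 489 = 1467
  Σ(broken) = 3776 kJ
Bonds formed (products):
  C=O: 4 × 815 = 3260
  O-H: 4 × 478 = 1912
  Σ(formed) = 5172 kJ
ΔH = Σ(broken) − Σ(formed) = 3776 − 5172 = −1396 kJ

ΔH ≈ −1396 kJ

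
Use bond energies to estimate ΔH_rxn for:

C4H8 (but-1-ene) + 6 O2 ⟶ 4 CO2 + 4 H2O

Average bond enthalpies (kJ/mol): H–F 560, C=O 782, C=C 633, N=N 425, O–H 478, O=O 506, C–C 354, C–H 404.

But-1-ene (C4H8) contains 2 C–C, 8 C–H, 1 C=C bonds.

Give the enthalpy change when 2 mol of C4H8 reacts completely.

ΔH = −4942 kJ

Bonds broken (reactants):
  C–C: 2 × 354 = 708
  C–H: 8 × 404 = 3232
  C=C: 1 × 633 = 633
  O=O: 6 × 506 = 3036
  Σ(broken) = 7609 kJ
Bonds formed (products):
  C=O: 8 × 782 = 6256
  O–H: 8 × 478 = 3824
  Σ(formed) = 10080 kJ
ΔH = Σ(broken) − Σ(formed) = 7609 − 10080 = −2471 kJ
For 2× the reaction as written: 2 × (−2471) = −4942 kJ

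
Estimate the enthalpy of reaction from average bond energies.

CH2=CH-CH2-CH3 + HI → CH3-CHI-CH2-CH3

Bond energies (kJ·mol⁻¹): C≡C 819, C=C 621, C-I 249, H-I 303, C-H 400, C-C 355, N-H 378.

ΔH ≈ −80 kJ

Bonds broken (reactants):
  C-C: 2 × 355 = 710
  C-H: 8 × 400 = 3200
  C=C: 1 × 621 = 621
  H-I: 1 × 303 = 303
  Σ(broken) = 4834 kJ
Bonds formed (products):
  C-C: 3 × 355 = 1065
  C-H: 9 × 400 = 3600
  C-I: 1 × 249 = 249
  Σ(formed) = 4914 kJ
ΔH = Σ(broken) − Σ(formed) = 4834 − 4914 = −80 kJ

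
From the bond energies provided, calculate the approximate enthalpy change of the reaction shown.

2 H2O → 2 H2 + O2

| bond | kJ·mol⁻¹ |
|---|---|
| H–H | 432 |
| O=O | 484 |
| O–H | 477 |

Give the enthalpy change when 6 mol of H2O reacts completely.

Bonds broken (reactants):
  O–H: 4 × 477 = 1908
  Σ(broken) = 1908 kJ
Bonds formed (products):
  H–H: 2 × 432 = 864
  O=O: 1 × 484 = 484
  Σ(formed) = 1348 kJ
ΔH = Σ(broken) − Σ(formed) = 1908 − 1348 = +560 kJ
For 3× the reaction as written: 3 × (+560) = +1680 kJ

ΔH = +1680 kJ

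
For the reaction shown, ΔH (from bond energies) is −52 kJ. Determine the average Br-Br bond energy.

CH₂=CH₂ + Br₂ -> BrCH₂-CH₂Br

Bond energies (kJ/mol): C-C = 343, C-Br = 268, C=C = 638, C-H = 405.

Let D be the Br-Br bond energy.
Σ(broken) = 1×D + 4×405 + 1×638 = 2258 + D
Σ(formed) = 2×268 + 1×343 + 4×405 = 2499
ΔH = Σ(broken) − Σ(formed) = (2258 + D) − (2499) = −241 + D
Setting this equal to −52 kJ gives D = 189 kJ/mol.

D(Br-Br) ≈ 189 kJ/mol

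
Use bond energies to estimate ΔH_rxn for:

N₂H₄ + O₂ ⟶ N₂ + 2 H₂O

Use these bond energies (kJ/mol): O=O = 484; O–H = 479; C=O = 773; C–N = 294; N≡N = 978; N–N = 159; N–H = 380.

ΔH ≈ −731 kJ

Bonds broken (reactants):
  N–H: 4 × 380 = 1520
  N–N: 1 × 159 = 159
  O=O: 1 × 484 = 484
  Σ(broken) = 2163 kJ
Bonds formed (products):
  N≡N: 1 × 978 = 978
  O–H: 4 × 479 = 1916
  Σ(formed) = 2894 kJ
ΔH = Σ(broken) − Σ(formed) = 2163 − 2894 = −731 kJ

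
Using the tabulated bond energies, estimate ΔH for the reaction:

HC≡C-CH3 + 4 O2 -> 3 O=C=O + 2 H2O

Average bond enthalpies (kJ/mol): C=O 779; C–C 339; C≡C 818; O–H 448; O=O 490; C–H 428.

ΔH ≈ −1637 kJ

Bonds broken (reactants):
  C≡C: 1 × 818 = 818
  C–C: 1 × 339 = 339
  C–H: 4 × 428 = 1712
  O=O: 4 × 490 = 1960
  Σ(broken) = 4829 kJ
Bonds formed (products):
  C=O: 6 × 779 = 4674
  O–H: 4 × 448 = 1792
  Σ(formed) = 6466 kJ
ΔH = Σ(broken) − Σ(formed) = 4829 − 6466 = −1637 kJ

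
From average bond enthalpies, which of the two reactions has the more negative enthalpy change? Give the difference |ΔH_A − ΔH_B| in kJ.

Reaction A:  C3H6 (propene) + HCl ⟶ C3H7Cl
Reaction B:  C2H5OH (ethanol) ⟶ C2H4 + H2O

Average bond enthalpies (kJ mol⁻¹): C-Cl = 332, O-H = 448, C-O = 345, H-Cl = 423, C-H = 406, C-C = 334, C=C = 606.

Reaction A:
  Bonds broken (reactants):
    C-C: 1 × 334 = 334
    C-H: 6 × 406 = 2436
    C=C: 1 × 606 = 606
    H-Cl: 1 × 423 = 423
    Σ(broken) = 3799 kJ
  Bonds formed (products):
    C-C: 2 × 334 = 668
    C-Cl: 1 × 332 = 332
    C-H: 7 × 406 = 2842
    Σ(formed) = 3842 kJ
  ΔH_A = 3799 − 3842 = −43 kJ
Reaction B:
  Bonds broken (reactants):
    C-C: 1 × 334 = 334
    C-H: 5 × 406 = 2030
    C-O: 1 × 345 = 345
    O-H: 1 × 448 = 448
    Σ(broken) = 3157 kJ
  Bonds formed (products):
    C-H: 4 × 406 = 1624
    C=C: 1 × 606 = 606
    O-H: 2 × 448 = 896
    Σ(formed) = 3126 kJ
  ΔH_B = 3157 − 3126 = +31 kJ
ΔH_A − ΔH_B = −74 kJ, so reaction A has the more negative ΔH; |ΔH_A − ΔH_B| = 74 kJ.

Reaction A, by 74 kJ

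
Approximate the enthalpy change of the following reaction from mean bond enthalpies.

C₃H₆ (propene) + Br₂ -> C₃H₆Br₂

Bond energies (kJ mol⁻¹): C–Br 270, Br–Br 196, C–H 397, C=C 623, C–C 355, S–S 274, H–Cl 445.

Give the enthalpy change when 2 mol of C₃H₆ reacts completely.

ΔH = −152 kJ

Bonds broken (reactants):
  Br–Br: 1 × 196 = 196
  C–C: 1 × 355 = 355
  C–H: 6 × 397 = 2382
  C=C: 1 × 623 = 623
  Σ(broken) = 3556 kJ
Bonds formed (products):
  C–Br: 2 × 270 = 540
  C–C: 2 × 355 = 710
  C–H: 6 × 397 = 2382
  Σ(formed) = 3632 kJ
ΔH = Σ(broken) − Σ(formed) = 3556 − 3632 = −76 kJ
For 2× the reaction as written: 2 × (−76) = −152 kJ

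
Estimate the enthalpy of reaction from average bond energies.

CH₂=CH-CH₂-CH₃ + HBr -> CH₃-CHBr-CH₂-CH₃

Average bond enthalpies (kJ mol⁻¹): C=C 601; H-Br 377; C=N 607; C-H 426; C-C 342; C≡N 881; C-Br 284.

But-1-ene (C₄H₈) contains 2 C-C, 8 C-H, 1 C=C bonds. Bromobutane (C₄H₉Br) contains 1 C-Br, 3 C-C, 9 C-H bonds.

Bonds broken (reactants):
  C-C: 2 × 342 = 684
  C-H: 8 × 426 = 3408
  C=C: 1 × 601 = 601
  H-Br: 1 × 377 = 377
  Σ(broken) = 5070 kJ
Bonds formed (products):
  C-Br: 1 × 284 = 284
  C-C: 3 × 342 = 1026
  C-H: 9 × 426 = 3834
  Σ(formed) = 5144 kJ
ΔH = Σ(broken) − Σ(formed) = 5070 − 5144 = −74 kJ

ΔH ≈ −74 kJ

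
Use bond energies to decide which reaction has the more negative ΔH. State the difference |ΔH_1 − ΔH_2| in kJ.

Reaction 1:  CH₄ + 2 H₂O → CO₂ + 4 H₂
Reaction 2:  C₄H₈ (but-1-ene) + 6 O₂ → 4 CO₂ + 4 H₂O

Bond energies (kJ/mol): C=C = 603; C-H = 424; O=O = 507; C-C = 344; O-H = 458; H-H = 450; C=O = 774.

Reaction 1:
  Bonds broken (reactants):
    C-H: 4 × 424 = 1696
    O-H: 4 × 458 = 1832
    Σ(broken) = 3528 kJ
  Bonds formed (products):
    C=O: 2 × 774 = 1548
    H-H: 4 × 450 = 1800
    Σ(formed) = 3348 kJ
  ΔH_1 = 3528 − 3348 = +180 kJ
Reaction 2:
  Bonds broken (reactants):
    C-C: 2 × 344 = 688
    C-H: 8 × 424 = 3392
    C=C: 1 × 603 = 603
    O=O: 6 × 507 = 3042
    Σ(broken) = 7725 kJ
  Bonds formed (products):
    C=O: 8 × 774 = 6192
    O-H: 8 × 458 = 3664
    Σ(formed) = 9856 kJ
  ΔH_2 = 7725 − 9856 = −2131 kJ
ΔH_1 − ΔH_2 = +2311 kJ, so reaction 2 has the more negative ΔH; |ΔH_1 − ΔH_2| = 2311 kJ.

Reaction 2, by 2311 kJ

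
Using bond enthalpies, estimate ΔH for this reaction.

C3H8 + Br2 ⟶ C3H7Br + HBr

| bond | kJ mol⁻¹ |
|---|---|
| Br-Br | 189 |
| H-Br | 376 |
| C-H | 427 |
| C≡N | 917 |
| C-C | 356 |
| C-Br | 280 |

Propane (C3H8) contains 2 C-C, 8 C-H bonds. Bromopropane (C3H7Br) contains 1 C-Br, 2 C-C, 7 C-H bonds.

ΔH ≈ −40 kJ

Bonds broken (reactants):
  Br-Br: 1 × 189 = 189
  C-C: 2 × 356 = 712
  C-H: 8 × 427 = 3416
  Σ(broken) = 4317 kJ
Bonds formed (products):
  C-Br: 1 × 280 = 280
  C-C: 2 × 356 = 712
  C-H: 7 × 427 = 2989
  H-Br: 1 × 376 = 376
  Σ(formed) = 4357 kJ
ΔH = Σ(broken) − Σ(formed) = 4317 − 4357 = −40 kJ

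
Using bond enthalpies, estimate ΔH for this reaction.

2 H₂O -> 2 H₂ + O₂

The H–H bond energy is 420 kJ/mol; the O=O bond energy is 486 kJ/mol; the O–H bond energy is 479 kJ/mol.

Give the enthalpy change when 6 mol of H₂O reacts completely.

ΔH = +1770 kJ

Bonds broken (reactants):
  O–H: 4 × 479 = 1916
  Σ(broken) = 1916 kJ
Bonds formed (products):
  H–H: 2 × 420 = 840
  O=O: 1 × 486 = 486
  Σ(formed) = 1326 kJ
ΔH = Σ(broken) − Σ(formed) = 1916 − 1326 = +590 kJ
For 3× the reaction as written: 3 × (+590) = +1770 kJ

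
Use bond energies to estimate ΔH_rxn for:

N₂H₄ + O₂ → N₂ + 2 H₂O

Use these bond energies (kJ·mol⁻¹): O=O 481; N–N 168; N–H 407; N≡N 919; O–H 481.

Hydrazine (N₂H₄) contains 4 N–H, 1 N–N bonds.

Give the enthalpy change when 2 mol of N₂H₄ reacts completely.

Bonds broken (reactants):
  N–H: 4 × 407 = 1628
  N–N: 1 × 168 = 168
  O=O: 1 × 481 = 481
  Σ(broken) = 2277 kJ
Bonds formed (products):
  N≡N: 1 × 919 = 919
  O–H: 4 × 481 = 1924
  Σ(formed) = 2843 kJ
ΔH = Σ(broken) − Σ(formed) = 2277 − 2843 = −566 kJ
For 2× the reaction as written: 2 × (−566) = −1132 kJ

ΔH = −1132 kJ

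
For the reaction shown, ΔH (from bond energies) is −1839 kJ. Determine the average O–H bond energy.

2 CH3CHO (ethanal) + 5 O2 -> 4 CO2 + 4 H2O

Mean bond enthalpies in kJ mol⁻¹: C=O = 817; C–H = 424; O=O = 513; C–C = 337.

Let D be the O–H bond energy.
Σ(broken) = 2×337 + 8×424 + 2×817 + 5×513 = 8265
Σ(formed) = 8×817 + 8×D = 6536 + 8D
ΔH = Σ(broken) − Σ(formed) = (8265) − (6536 + 8D) = +1729 − 8D
Setting this equal to −1839 kJ gives 8D = 3568, so D = 446 kJ/mol.

D(O–H) ≈ 446 kJ/mol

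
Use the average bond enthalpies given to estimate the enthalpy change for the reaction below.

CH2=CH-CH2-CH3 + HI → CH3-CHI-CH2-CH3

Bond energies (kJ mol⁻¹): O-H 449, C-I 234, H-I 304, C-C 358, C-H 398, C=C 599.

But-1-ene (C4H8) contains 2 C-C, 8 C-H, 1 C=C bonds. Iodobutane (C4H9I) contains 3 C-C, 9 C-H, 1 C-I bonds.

Bonds broken (reactants):
  C-C: 2 × 358 = 716
  C-H: 8 × 398 = 3184
  C=C: 1 × 599 = 599
  H-I: 1 × 304 = 304
  Σ(broken) = 4803 kJ
Bonds formed (products):
  C-C: 3 × 358 = 1074
  C-H: 9 × 398 = 3582
  C-I: 1 × 234 = 234
  Σ(formed) = 4890 kJ
ΔH = Σ(broken) − Σ(formed) = 4803 − 4890 = −87 kJ

ΔH ≈ −87 kJ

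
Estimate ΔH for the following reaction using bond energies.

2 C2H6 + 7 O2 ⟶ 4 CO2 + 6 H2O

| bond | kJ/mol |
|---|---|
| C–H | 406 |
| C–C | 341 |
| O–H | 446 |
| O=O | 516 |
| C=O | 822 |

ΔH ≈ −2762 kJ

Bonds broken (reactants):
  C–C: 2 × 341 = 682
  C–H: 12 × 406 = 4872
  O=O: 7 × 516 = 3612
  Σ(broken) = 9166 kJ
Bonds formed (products):
  C=O: 8 × 822 = 6576
  O–H: 12 × 446 = 5352
  Σ(formed) = 11928 kJ
ΔH = Σ(broken) − Σ(formed) = 9166 − 11928 = −2762 kJ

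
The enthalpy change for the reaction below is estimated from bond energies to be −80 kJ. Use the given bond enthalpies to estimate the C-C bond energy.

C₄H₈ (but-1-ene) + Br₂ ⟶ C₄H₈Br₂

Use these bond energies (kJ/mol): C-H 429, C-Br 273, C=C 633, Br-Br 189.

Let D be the C-C bond energy.
Σ(broken) = 1×189 + 2×D + 8×429 + 1×633 = 4254 + 2D
Σ(formed) = 2×273 + 3×D + 8×429 = 3978 + 3D
ΔH = Σ(broken) − Σ(formed) = (4254 + 2D) − (3978 + 3D) = +276 − D
Setting this equal to −80 kJ gives D = 356 kJ/mol.

D(C-C) ≈ 356 kJ/mol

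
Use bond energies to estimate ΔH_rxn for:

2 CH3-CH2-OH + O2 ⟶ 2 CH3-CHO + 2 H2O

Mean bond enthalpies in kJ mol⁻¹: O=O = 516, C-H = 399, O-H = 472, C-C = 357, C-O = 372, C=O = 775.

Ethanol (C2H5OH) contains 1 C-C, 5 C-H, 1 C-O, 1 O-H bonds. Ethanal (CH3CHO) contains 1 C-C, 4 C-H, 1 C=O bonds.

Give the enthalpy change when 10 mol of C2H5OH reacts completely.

Bonds broken (reactants):
  C-C: 2 × 357 = 714
  C-H: 10 × 399 = 3990
  C-O: 2 × 372 = 744
  O-H: 2 × 472 = 944
  O=O: 1 × 516 = 516
  Σ(broken) = 6908 kJ
Bonds formed (products):
  C-C: 2 × 357 = 714
  C-H: 8 × 399 = 3192
  C=O: 2 × 775 = 1550
  O-H: 4 × 472 = 1888
  Σ(formed) = 7344 kJ
ΔH = Σ(broken) − Σ(formed) = 6908 − 7344 = −436 kJ
For 5× the reaction as written: 5 × (−436) = −2180 kJ

ΔH = −2180 kJ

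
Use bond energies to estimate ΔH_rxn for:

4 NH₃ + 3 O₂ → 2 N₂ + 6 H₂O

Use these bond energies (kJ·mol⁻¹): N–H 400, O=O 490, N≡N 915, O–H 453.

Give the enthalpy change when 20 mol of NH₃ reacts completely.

Bonds broken (reactants):
  N–H: 12 × 400 = 4800
  O=O: 3 × 490 = 1470
  Σ(broken) = 6270 kJ
Bonds formed (products):
  N≡N: 2 × 915 = 1830
  O–H: 12 × 453 = 5436
  Σ(formed) = 7266 kJ
ΔH = Σ(broken) − Σ(formed) = 6270 − 7266 = −996 kJ
For 5× the reaction as written: 5 × (−996) = −4980 kJ

ΔH = −4980 kJ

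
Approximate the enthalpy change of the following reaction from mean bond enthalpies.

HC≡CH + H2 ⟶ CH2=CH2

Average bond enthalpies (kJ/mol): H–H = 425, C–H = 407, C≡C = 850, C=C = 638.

Bonds broken (reactants):
  C≡C: 1 × 850 = 850
  C–H: 2 × 407 = 814
  H–H: 1 × 425 = 425
  Σ(broken) = 2089 kJ
Bonds formed (products):
  C–H: 4 × 407 = 1628
  C=C: 1 × 638 = 638
  Σ(formed) = 2266 kJ
ΔH = Σ(broken) − Σ(formed) = 2089 − 2266 = −177 kJ

ΔH ≈ −177 kJ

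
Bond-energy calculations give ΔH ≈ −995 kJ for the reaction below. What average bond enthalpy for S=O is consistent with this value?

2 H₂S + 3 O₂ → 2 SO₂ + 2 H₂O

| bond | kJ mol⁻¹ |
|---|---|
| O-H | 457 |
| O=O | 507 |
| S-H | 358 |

D(S=O) ≈ 530 kJ/mol

Let D be the S=O bond energy.
Σ(broken) = 3×507 + 4×358 = 2953
Σ(formed) = 4×457 + 4×D = 1828 + 4D
ΔH = Σ(broken) − Σ(formed) = (2953) − (1828 + 4D) = +1125 − 4D
Setting this equal to −995 kJ gives 4D = 2120, so D = 530 kJ/mol.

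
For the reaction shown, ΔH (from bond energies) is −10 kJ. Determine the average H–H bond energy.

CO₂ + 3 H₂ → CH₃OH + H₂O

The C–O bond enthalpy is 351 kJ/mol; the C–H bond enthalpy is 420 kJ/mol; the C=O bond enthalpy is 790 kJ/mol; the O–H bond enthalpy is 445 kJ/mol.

D(H–H) ≈ 452 kJ/mol

Let D be the H–H bond energy.
Σ(broken) = 2×790 + 3×D = 1580 + 3D
Σ(formed) = 3×420 + 1×351 + 3×445 = 2946
ΔH = Σ(broken) − Σ(formed) = (1580 + 3D) − (2946) = −1366 + 3D
Setting this equal to −10 kJ gives 3D = 1356, so D = 452 kJ/mol.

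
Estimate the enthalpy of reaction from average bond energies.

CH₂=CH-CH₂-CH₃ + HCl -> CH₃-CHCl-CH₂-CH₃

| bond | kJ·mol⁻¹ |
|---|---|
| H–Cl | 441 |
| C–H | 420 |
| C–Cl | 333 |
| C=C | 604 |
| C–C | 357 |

Bonds broken (reactants):
  C–C: 2 × 357 = 714
  C–H: 8 × 420 = 3360
  C=C: 1 × 604 = 604
  H–Cl: 1 × 441 = 441
  Σ(broken) = 5119 kJ
Bonds formed (products):
  C–C: 3 × 357 = 1071
  C–Cl: 1 × 333 = 333
  C–H: 9 × 420 = 3780
  Σ(formed) = 5184 kJ
ΔH = Σ(broken) − Σ(formed) = 5119 − 5184 = −65 kJ

ΔH ≈ −65 kJ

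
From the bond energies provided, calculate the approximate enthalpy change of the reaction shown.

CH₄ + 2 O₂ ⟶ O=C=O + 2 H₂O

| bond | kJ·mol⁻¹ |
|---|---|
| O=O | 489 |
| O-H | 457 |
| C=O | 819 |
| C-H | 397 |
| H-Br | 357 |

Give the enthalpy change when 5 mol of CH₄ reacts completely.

Bonds broken (reactants):
  C-H: 4 × 397 = 1588
  O=O: 2 × 489 = 978
  Σ(broken) = 2566 kJ
Bonds formed (products):
  C=O: 2 × 819 = 1638
  O-H: 4 × 457 = 1828
  Σ(formed) = 3466 kJ
ΔH = Σ(broken) − Σ(formed) = 2566 − 3466 = −900 kJ
For 5× the reaction as written: 5 × (−900) = −4500 kJ

ΔH = −4500 kJ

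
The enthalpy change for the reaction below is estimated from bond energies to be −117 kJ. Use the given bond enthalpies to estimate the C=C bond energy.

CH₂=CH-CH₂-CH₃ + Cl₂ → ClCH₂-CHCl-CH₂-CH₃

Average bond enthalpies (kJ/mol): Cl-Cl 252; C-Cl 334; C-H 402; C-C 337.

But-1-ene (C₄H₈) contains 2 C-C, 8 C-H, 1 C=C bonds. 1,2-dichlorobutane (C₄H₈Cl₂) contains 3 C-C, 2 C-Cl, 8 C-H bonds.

D(C=C) ≈ 636 kJ/mol

Let D be the C=C bond energy.
Σ(broken) = 2×337 + 8×402 + 1×D + 1×252 = 4142 + D
Σ(formed) = 3×337 + 2×334 + 8×402 = 4895
ΔH = Σ(broken) − Σ(formed) = (4142 + D) − (4895) = −753 + D
Setting this equal to −117 kJ gives D = 636 kJ/mol.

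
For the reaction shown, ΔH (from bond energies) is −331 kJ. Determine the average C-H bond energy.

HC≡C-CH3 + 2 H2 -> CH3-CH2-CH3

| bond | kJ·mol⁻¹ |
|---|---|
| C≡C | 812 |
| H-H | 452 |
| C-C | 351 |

D(C-H) ≈ 424 kJ/mol

Let D be the C-H bond energy.
Σ(broken) = 1×812 + 1×351 + 4×D + 2×452 = 2067 + 4D
Σ(formed) = 2×351 + 8×D = 702 + 8D
ΔH = Σ(broken) − Σ(formed) = (2067 + 4D) − (702 + 8D) = +1365 − 4D
Setting this equal to −331 kJ gives 4D = 1696, so D = 424 kJ/mol.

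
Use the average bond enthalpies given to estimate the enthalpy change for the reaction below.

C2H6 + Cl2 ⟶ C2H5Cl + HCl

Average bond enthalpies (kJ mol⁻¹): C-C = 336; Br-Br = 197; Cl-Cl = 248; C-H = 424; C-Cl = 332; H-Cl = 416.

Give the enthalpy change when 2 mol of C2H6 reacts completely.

ΔH = −152 kJ

Bonds broken (reactants):
  C-C: 1 × 336 = 336
  C-H: 6 × 424 = 2544
  Cl-Cl: 1 × 248 = 248
  Σ(broken) = 3128 kJ
Bonds formed (products):
  C-C: 1 × 336 = 336
  C-Cl: 1 × 332 = 332
  C-H: 5 × 424 = 2120
  H-Cl: 1 × 416 = 416
  Σ(formed) = 3204 kJ
ΔH = Σ(broken) − Σ(formed) = 3128 − 3204 = −76 kJ
For 2× the reaction as written: 2 × (−76) = −152 kJ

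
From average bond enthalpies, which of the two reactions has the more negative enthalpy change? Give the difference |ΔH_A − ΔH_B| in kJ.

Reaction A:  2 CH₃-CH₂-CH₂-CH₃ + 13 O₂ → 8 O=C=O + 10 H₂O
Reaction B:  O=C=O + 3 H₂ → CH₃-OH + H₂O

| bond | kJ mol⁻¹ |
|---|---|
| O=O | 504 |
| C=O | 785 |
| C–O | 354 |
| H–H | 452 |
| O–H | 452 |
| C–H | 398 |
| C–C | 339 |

Reaction A, by 5076 kJ

Reaction A:
  Bonds broken (reactants):
    C–C: 6 × 339 = 2034
    C–H: 20 × 398 = 7960
    O=O: 13 × 504 = 6552
    Σ(broken) = 16546 kJ
  Bonds formed (products):
    C=O: 16 × 785 = 12560
    O–H: 20 × 452 = 9040
    Σ(formed) = 21600 kJ
  ΔH_A = 16546 − 21600 = −5054 kJ
Reaction B:
  Bonds broken (reactants):
    C=O: 2 × 785 = 1570
    H–H: 3 × 452 = 1356
    Σ(broken) = 2926 kJ
  Bonds formed (products):
    C–H: 3 × 398 = 1194
    C–O: 1 × 354 = 354
    O–H: 3 × 452 = 1356
    Σ(formed) = 2904 kJ
  ΔH_B = 2926 − 2904 = +22 kJ
ΔH_A − ΔH_B = −5076 kJ, so reaction A has the more negative ΔH; |ΔH_A − ΔH_B| = 5076 kJ.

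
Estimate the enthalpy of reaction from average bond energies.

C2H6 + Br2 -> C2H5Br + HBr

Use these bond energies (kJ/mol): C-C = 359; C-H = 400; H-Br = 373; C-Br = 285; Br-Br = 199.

Bonds broken (reactants):
  Br-Br: 1 × 199 = 199
  C-C: 1 × 359 = 359
  C-H: 6 × 400 = 2400
  Σ(broken) = 2958 kJ
Bonds formed (products):
  C-Br: 1 × 285 = 285
  C-C: 1 × 359 = 359
  C-H: 5 × 400 = 2000
  H-Br: 1 × 373 = 373
  Σ(formed) = 3017 kJ
ΔH = Σ(broken) − Σ(formed) = 2958 − 3017 = −59 kJ

ΔH ≈ −59 kJ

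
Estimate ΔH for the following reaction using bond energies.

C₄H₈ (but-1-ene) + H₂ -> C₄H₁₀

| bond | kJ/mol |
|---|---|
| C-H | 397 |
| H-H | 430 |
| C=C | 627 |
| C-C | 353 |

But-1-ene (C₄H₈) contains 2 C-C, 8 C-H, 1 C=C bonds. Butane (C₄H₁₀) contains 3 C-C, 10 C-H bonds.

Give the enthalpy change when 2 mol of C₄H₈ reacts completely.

ΔH = −180 kJ

Bonds broken (reactants):
  C-C: 2 × 353 = 706
  C-H: 8 × 397 = 3176
  C=C: 1 × 627 = 627
  H-H: 1 × 430 = 430
  Σ(broken) = 4939 kJ
Bonds formed (products):
  C-C: 3 × 353 = 1059
  C-H: 10 × 397 = 3970
  Σ(formed) = 5029 kJ
ΔH = Σ(broken) − Σ(formed) = 4939 − 5029 = −90 kJ
For 2× the reaction as written: 2 × (−90) = −180 kJ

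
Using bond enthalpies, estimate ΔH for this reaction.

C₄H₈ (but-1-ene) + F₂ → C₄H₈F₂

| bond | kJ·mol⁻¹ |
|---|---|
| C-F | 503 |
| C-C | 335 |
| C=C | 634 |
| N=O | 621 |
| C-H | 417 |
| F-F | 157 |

ΔH ≈ −550 kJ

Bonds broken (reactants):
  C-C: 2 × 335 = 670
  C-H: 8 × 417 = 3336
  C=C: 1 × 634 = 634
  F-F: 1 × 157 = 157
  Σ(broken) = 4797 kJ
Bonds formed (products):
  C-C: 3 × 335 = 1005
  C-F: 2 × 503 = 1006
  C-H: 8 × 417 = 3336
  Σ(formed) = 5347 kJ
ΔH = Σ(broken) − Σ(formed) = 4797 − 5347 = −550 kJ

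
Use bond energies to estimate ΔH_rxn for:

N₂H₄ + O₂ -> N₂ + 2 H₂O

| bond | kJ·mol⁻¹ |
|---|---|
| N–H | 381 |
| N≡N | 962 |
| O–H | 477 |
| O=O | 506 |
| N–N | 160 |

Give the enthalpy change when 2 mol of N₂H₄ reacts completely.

Bonds broken (reactants):
  N–H: 4 × 381 = 1524
  N–N: 1 × 160 = 160
  O=O: 1 × 506 = 506
  Σ(broken) = 2190 kJ
Bonds formed (products):
  N≡N: 1 × 962 = 962
  O–H: 4 × 477 = 1908
  Σ(formed) = 2870 kJ
ΔH = Σ(broken) − Σ(formed) = 2190 − 2870 = −680 kJ
For 2× the reaction as written: 2 × (−680) = −1360 kJ

ΔH = −1360 kJ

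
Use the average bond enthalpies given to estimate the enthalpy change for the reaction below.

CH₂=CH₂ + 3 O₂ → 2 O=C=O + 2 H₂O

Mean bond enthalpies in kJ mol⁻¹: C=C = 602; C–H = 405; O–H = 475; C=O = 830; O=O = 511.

ΔH ≈ −1465 kJ

Bonds broken (reactants):
  C–H: 4 × 405 = 1620
  C=C: 1 × 602 = 602
  O=O: 3 × 511 = 1533
  Σ(broken) = 3755 kJ
Bonds formed (products):
  C=O: 4 × 830 = 3320
  O–H: 4 × 475 = 1900
  Σ(formed) = 5220 kJ
ΔH = Σ(broken) − Σ(formed) = 3755 − 5220 = −1465 kJ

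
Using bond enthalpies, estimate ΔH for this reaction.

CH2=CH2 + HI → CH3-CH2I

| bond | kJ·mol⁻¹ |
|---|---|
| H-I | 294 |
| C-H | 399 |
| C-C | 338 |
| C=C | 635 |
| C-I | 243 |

ΔH ≈ −51 kJ

Bonds broken (reactants):
  C-H: 4 × 399 = 1596
  C=C: 1 × 635 = 635
  H-I: 1 × 294 = 294
  Σ(broken) = 2525 kJ
Bonds formed (products):
  C-C: 1 × 338 = 338
  C-H: 5 × 399 = 1995
  C-I: 1 × 243 = 243
  Σ(formed) = 2576 kJ
ΔH = Σ(broken) − Σ(formed) = 2525 − 2576 = −51 kJ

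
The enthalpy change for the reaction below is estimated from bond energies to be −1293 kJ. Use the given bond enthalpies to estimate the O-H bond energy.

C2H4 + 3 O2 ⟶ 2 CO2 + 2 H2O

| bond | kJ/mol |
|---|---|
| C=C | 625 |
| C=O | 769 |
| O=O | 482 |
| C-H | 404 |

D(O-H) ≈ 476 kJ/mol

Let D be the O-H bond energy.
Σ(broken) = 4×404 + 1×625 + 3×482 = 3687
Σ(formed) = 4×769 + 4×D = 3076 + 4D
ΔH = Σ(broken) − Σ(formed) = (3687) − (3076 + 4D) = +611 − 4D
Setting this equal to −1293 kJ gives 4D = 1904, so D = 476 kJ/mol.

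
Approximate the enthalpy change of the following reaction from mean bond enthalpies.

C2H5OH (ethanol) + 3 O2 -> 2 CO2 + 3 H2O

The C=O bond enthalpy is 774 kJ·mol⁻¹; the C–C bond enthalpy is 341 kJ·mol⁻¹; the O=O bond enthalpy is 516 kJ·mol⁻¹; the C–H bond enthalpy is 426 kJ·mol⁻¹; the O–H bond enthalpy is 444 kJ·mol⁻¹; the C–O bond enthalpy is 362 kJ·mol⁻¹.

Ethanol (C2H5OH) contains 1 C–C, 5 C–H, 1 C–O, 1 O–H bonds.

Bonds broken (reactants):
  C–C: 1 × 341 = 341
  C–H: 5 × 426 = 2130
  C–O: 1 × 362 = 362
  O–H: 1 × 444 = 444
  O=O: 3 × 516 = 1548
  Σ(broken) = 4825 kJ
Bonds formed (products):
  C=O: 4 × 774 = 3096
  O–H: 6 × 444 = 2664
  Σ(formed) = 5760 kJ
ΔH = Σ(broken) − Σ(formed) = 4825 − 5760 = −935 kJ

ΔH ≈ −935 kJ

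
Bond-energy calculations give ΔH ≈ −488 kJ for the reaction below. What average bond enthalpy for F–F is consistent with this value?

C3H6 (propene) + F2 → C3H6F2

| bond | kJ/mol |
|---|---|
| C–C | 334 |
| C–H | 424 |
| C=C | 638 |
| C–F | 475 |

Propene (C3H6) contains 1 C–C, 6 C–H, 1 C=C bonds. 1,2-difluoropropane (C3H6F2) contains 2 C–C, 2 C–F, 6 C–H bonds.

D(F–F) ≈ 158 kJ/mol

Let D be the F–F bond energy.
Σ(broken) = 1×334 + 6×424 + 1×638 + 1×D = 3516 + D
Σ(formed) = 2×334 + 2×475 + 6×424 = 4162
ΔH = Σ(broken) − Σ(formed) = (3516 + D) − (4162) = −646 + D
Setting this equal to −488 kJ gives D = 158 kJ/mol.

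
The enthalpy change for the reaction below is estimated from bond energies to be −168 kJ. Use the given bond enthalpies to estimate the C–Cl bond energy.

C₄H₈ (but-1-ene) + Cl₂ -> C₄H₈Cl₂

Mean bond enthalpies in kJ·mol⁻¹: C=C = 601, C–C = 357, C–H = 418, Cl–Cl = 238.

D(C–Cl) ≈ 325 kJ/mol

Let D be the C–Cl bond energy.
Σ(broken) = 2×357 + 8×418 + 1×601 + 1×238 = 4897
Σ(formed) = 3×357 + 2×D + 8×418 = 4415 + 2D
ΔH = Σ(broken) − Σ(formed) = (4897) − (4415 + 2D) = +482 − 2D
Setting this equal to −168 kJ gives 2D = 650, so D = 325 kJ/mol.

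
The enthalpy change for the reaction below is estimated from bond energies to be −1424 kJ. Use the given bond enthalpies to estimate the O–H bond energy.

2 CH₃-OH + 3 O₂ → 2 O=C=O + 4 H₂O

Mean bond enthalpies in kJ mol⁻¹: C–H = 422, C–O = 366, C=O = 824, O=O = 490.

D(O–H) ≈ 477 kJ/mol

Let D be the O–H bond energy.
Σ(broken) = 6×422 + 2×366 + 2×D + 3×490 = 4734 + 2D
Σ(formed) = 4×824 + 8×D = 3296 + 8D
ΔH = Σ(broken) − Σ(formed) = (4734 + 2D) − (3296 + 8D) = +1438 − 6D
Setting this equal to −1424 kJ gives 6D = 2862, so D = 477 kJ/mol.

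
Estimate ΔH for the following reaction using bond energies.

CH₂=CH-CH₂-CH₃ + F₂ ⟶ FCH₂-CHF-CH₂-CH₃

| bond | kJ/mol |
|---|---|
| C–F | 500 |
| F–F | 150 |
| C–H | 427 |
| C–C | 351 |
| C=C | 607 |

Bonds broken (reactants):
  C–C: 2 × 351 = 702
  C–H: 8 × 427 = 3416
  C=C: 1 × 607 = 607
  F–F: 1 × 150 = 150
  Σ(broken) = 4875 kJ
Bonds formed (products):
  C–C: 3 × 351 = 1053
  C–F: 2 × 500 = 1000
  C–H: 8 × 427 = 3416
  Σ(formed) = 5469 kJ
ΔH = Σ(broken) − Σ(formed) = 4875 − 5469 = −594 kJ

ΔH ≈ −594 kJ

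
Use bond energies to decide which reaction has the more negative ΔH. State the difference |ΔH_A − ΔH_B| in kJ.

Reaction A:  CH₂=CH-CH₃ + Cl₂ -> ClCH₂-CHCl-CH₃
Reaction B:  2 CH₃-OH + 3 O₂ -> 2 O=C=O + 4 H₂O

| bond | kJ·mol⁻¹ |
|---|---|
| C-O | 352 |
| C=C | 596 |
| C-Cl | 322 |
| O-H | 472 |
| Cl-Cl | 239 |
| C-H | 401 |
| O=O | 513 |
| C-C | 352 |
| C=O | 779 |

Reaction B, by 1138 kJ

Reaction A:
  Bonds broken (reactants):
    C-C: 1 × 352 = 352
    C-H: 6 × 401 = 2406
    C=C: 1 × 596 = 596
    Cl-Cl: 1 × 239 = 239
    Σ(broken) = 3593 kJ
  Bonds formed (products):
    C-C: 2 × 352 = 704
    C-Cl: 2 × 322 = 644
    C-H: 6 × 401 = 2406
    Σ(formed) = 3754 kJ
  ΔH_A = 3593 − 3754 = −161 kJ
Reaction B:
  Bonds broken (reactants):
    C-H: 6 × 401 = 2406
    C-O: 2 × 352 = 704
    O-H: 2 × 472 = 944
    O=O: 3 × 513 = 1539
    Σ(broken) = 5593 kJ
  Bonds formed (products):
    C=O: 4 × 779 = 3116
    O-H: 8 × 472 = 3776
    Σ(formed) = 6892 kJ
  ΔH_B = 5593 − 6892 = −1299 kJ
ΔH_A − ΔH_B = +1138 kJ, so reaction B has the more negative ΔH; |ΔH_A − ΔH_B| = 1138 kJ.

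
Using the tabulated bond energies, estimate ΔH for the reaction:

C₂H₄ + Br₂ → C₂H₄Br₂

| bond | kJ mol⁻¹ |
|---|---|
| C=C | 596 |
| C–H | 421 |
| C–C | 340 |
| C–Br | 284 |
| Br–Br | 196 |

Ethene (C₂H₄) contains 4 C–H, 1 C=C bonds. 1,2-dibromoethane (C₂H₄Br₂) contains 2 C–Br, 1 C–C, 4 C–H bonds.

ΔH ≈ −116 kJ

Bonds broken (reactants):
  Br–Br: 1 × 196 = 196
  C–H: 4 × 421 = 1684
  C=C: 1 × 596 = 596
  Σ(broken) = 2476 kJ
Bonds formed (products):
  C–Br: 2 × 284 = 568
  C–C: 1 × 340 = 340
  C–H: 4 × 421 = 1684
  Σ(formed) = 2592 kJ
ΔH = Σ(broken) − Σ(formed) = 2476 − 2592 = −116 kJ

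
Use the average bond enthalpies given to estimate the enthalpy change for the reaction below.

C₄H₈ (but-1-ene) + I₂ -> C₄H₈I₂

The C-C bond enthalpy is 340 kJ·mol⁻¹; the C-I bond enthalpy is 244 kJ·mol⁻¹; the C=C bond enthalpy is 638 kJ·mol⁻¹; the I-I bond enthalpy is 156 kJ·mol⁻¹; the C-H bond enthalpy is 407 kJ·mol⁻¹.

Bonds broken (reactants):
  C-C: 2 × 340 = 680
  C-H: 8 × 407 = 3256
  C=C: 1 × 638 = 638
  I-I: 1 × 156 = 156
  Σ(broken) = 4730 kJ
Bonds formed (products):
  C-C: 3 × 340 = 1020
  C-H: 8 × 407 = 3256
  C-I: 2 × 244 = 488
  Σ(formed) = 4764 kJ
ΔH = Σ(broken) − Σ(formed) = 4730 − 4764 = −34 kJ

ΔH ≈ −34 kJ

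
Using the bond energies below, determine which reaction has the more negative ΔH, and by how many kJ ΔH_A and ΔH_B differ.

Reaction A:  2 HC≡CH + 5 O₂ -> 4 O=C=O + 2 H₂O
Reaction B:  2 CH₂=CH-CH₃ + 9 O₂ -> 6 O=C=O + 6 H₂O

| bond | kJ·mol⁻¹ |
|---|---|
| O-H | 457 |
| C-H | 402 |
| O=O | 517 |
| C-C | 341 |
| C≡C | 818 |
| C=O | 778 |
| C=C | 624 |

Reaction A:
  Bonds broken (reactants):
    C≡C: 2 × 818 = 1636
    C-H: 4 × 402 = 1608
    O=O: 5 × 517 = 2585
    Σ(broken) = 5829 kJ
  Bonds formed (products):
    C=O: 8 × 778 = 6224
    O-H: 4 × 457 = 1828
    Σ(formed) = 8052 kJ
  ΔH_A = 5829 − 8052 = −2223 kJ
Reaction B:
  Bonds broken (reactants):
    C-C: 2 × 341 = 682
    C-H: 12 × 402 = 4824
    C=C: 2 × 624 = 1248
    O=O: 9 × 517 = 4653
    Σ(broken) = 11407 kJ
  Bonds formed (products):
    C=O: 12 × 778 = 9336
    O-H: 12 × 457 = 5484
    Σ(formed) = 14820 kJ
  ΔH_B = 11407 − 14820 = −3413 kJ
ΔH_A − ΔH_B = +1190 kJ, so reaction B has the more negative ΔH; |ΔH_A − ΔH_B| = 1190 kJ.

Reaction B, by 1190 kJ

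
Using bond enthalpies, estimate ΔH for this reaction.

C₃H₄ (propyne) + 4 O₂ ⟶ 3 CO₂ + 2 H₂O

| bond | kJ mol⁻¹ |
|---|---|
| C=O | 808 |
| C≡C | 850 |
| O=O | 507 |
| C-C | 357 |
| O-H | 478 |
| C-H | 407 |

ΔH ≈ −1897 kJ

Bonds broken (reactants):
  C≡C: 1 × 850 = 850
  C-C: 1 × 357 = 357
  C-H: 4 × 407 = 1628
  O=O: 4 × 507 = 2028
  Σ(broken) = 4863 kJ
Bonds formed (products):
  C=O: 6 × 808 = 4848
  O-H: 4 × 478 = 1912
  Σ(formed) = 6760 kJ
ΔH = Σ(broken) − Σ(formed) = 4863 − 6760 = −1897 kJ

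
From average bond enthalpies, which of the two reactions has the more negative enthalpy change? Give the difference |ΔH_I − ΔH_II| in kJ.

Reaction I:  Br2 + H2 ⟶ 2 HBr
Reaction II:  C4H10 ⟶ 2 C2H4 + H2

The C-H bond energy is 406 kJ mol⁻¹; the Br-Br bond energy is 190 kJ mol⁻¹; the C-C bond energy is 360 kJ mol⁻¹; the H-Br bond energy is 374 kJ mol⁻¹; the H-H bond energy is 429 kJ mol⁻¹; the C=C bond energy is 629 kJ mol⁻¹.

Reaction I:
  Bonds broken (reactants):
    Br-Br: 1 × 190 = 190
    H-H: 1 × 429 = 429
    Σ(broken) = 619 kJ
  Bonds formed (products):
    H-Br: 2 × 374 = 748
    Σ(formed) = 748 kJ
  ΔH_I = 619 − 748 = −129 kJ
Reaction II:
  Bonds broken (reactants):
    C-C: 3 × 360 = 1080
    C-H: 10 × 406 = 4060
    Σ(broken) = 5140 kJ
  Bonds formed (products):
    C-H: 8 × 406 = 3248
    C=C: 2 × 629 = 1258
    H-H: 1 × 429 = 429
    Σ(formed) = 4935 kJ
  ΔH_II = 5140 − 4935 = +205 kJ
ΔH_I − ΔH_II = −334 kJ, so reaction I has the more negative ΔH; |ΔH_I − ΔH_II| = 334 kJ.

Reaction I, by 334 kJ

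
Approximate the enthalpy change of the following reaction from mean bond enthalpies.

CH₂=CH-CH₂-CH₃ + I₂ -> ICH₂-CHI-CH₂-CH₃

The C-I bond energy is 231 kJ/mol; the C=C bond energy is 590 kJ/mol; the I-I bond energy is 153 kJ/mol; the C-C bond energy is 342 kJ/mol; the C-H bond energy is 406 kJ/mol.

ΔH ≈ −61 kJ

Bonds broken (reactants):
  C-C: 2 × 342 = 684
  C-H: 8 × 406 = 3248
  C=C: 1 × 590 = 590
  I-I: 1 × 153 = 153
  Σ(broken) = 4675 kJ
Bonds formed (products):
  C-C: 3 × 342 = 1026
  C-H: 8 × 406 = 3248
  C-I: 2 × 231 = 462
  Σ(formed) = 4736 kJ
ΔH = Σ(broken) − Σ(formed) = 4675 − 4736 = −61 kJ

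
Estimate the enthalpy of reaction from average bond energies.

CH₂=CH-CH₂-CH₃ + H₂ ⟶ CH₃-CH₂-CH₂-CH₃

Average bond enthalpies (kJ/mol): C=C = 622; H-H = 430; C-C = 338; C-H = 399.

ΔH ≈ −84 kJ

Bonds broken (reactants):
  C-C: 2 × 338 = 676
  C-H: 8 × 399 = 3192
  C=C: 1 × 622 = 622
  H-H: 1 × 430 = 430
  Σ(broken) = 4920 kJ
Bonds formed (products):
  C-C: 3 × 338 = 1014
  C-H: 10 × 399 = 3990
  Σ(formed) = 5004 kJ
ΔH = Σ(broken) − Σ(formed) = 4920 − 5004 = −84 kJ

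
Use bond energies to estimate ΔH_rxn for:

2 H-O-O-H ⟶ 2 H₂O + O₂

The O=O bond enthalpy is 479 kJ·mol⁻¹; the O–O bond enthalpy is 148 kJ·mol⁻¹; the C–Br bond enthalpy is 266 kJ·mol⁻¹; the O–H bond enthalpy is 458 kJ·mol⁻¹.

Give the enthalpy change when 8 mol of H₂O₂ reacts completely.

ΔH = −732 kJ

Bonds broken (reactants):
  O–H: 4 × 458 = 1832
  O–O: 2 × 148 = 296
  Σ(broken) = 2128 kJ
Bonds formed (products):
  O–H: 4 × 458 = 1832
  O=O: 1 × 479 = 479
  Σ(formed) = 2311 kJ
ΔH = Σ(broken) − Σ(formed) = 2128 − 2311 = −183 kJ
For 4× the reaction as written: 4 × (−183) = −732 kJ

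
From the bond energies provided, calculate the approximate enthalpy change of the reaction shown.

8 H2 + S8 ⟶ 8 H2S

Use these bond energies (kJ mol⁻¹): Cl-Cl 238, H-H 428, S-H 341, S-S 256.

Bonds broken (reactants):
  H-H: 8 × 428 = 3424
  S-S: 8 × 256 = 2048
  Σ(broken) = 5472 kJ
Bonds formed (products):
  S-H: 16 × 341 = 5456
  Σ(formed) = 5456 kJ
ΔH = Σ(broken) − Σ(formed) = 5472 − 5456 = +16 kJ

ΔH ≈ +16 kJ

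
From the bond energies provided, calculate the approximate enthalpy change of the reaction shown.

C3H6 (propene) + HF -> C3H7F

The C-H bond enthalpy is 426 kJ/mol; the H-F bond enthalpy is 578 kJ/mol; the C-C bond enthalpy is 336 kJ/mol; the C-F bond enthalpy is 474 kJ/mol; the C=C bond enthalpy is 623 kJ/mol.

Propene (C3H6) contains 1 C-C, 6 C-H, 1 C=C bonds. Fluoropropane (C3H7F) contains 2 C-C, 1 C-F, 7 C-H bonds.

Bonds broken (reactants):
  C-C: 1 × 336 = 336
  C-H: 6 × 426 = 2556
  C=C: 1 × 623 = 623
  H-F: 1 × 578 = 578
  Σ(broken) = 4093 kJ
Bonds formed (products):
  C-C: 2 × 336 = 672
  C-F: 1 × 474 = 474
  C-H: 7 × 426 = 2982
  Σ(formed) = 4128 kJ
ΔH = Σ(broken) − Σ(formed) = 4093 − 4128 = −35 kJ

ΔH ≈ −35 kJ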